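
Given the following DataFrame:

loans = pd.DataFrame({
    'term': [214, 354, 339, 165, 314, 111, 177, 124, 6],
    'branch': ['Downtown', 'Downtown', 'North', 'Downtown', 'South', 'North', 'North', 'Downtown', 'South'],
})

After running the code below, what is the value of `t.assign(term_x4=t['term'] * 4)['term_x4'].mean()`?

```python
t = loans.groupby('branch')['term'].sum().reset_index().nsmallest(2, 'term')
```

group by branch, sum of term:
branch
Downtown    857
North       627
South       320
Name: term, dtype: int64
reset_index():
     branch  term
0  Downtown   857
1     North   627
2     South   320
take 2 rows with smallest term:
  branch  term
2  South   320
1  North   627
add column term_x4 = t['term'] * 4:
  branch  term  term_x4
2  South   320     1280
1  North   627     2508
So mean() = 1894.0.

1894.0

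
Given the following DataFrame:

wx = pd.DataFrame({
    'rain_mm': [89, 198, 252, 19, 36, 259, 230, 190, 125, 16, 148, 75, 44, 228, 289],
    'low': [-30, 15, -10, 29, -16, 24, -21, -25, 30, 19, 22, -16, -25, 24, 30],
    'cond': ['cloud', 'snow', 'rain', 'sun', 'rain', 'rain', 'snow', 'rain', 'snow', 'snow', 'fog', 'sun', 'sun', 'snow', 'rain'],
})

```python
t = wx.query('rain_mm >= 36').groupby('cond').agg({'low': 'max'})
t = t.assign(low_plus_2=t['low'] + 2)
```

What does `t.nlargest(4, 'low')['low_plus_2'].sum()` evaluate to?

filter rows where rain_mm >= 36:
    rain_mm  low   cond
0        89  -30  cloud
1       198   15   snow
2       252  -10   rain
4        36  -16   rain
5       259   24   rain
6       230  -21   snow
7       190  -25   rain
8       125   30   snow
10      148   22    fog
11       75  -16    sun
12       44  -25    sun
13      228   24   snow
14      289   30   rain
group by cond, max of low:
       low
cond      
cloud  -30
fog     22
rain    30
snow    30
sun    -16
add column low_plus_2 = t['low'] + 2:
       low  low_plus_2
cond                  
cloud  -30         -28
fog     22          24
rain    30          32
snow    30          32
sun    -16         -14
take 4 rows with largest low:
      low  low_plus_2
cond                 
rain   30          32
snow   30          32
fog    22          24
sun   -16         -14
Then the sum of column 'low_plus_2': 74

74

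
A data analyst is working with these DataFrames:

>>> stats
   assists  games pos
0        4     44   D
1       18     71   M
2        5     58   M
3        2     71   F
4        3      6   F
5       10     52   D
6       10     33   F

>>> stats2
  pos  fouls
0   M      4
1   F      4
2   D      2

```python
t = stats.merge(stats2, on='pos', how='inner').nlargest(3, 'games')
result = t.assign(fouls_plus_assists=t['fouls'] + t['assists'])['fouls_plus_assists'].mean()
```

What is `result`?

12.3333333333

merge on 'pos' (how='inner') → 7 rows:
   assists  games pos  fouls
0        4     44   D      2
1       18     71   M      4
2        5     58   M      4
3        2     71   F      4
4        3      6   F      4
5       10     52   D      2
6       10     33   F      4
take 3 rows with largest games:
   assists  games pos  fouls
1       18     71   M      4
3        2     71   F      4
2        5     58   M      4
add column fouls_plus_assists = t['fouls'] + t['assists']:
   assists  games pos  fouls  fouls_plus_assists
1       18     71   M      4                  22
3        2     71   F      4                   6
2        5     58   M      4                   9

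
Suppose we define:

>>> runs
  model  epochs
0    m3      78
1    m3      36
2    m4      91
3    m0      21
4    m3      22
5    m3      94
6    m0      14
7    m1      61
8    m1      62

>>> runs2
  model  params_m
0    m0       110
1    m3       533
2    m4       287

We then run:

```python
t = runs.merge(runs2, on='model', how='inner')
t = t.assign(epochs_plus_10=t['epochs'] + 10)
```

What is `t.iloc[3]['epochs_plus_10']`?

31

merge on 'model' (how='inner') → 7 rows:
  model  epochs  params_m
0    m3      78       533
1    m3      36       533
2    m4      91       287
3    m0      21       110
4    m3      22       533
5    m3      94       533
6    m0      14       110
add column epochs_plus_10 = t['epochs'] + 10:
  model  epochs  params_m  epochs_plus_10
0    m3      78       533              88
1    m3      36       533              46
2    m4      91       287             101
3    m0      21       110              31
4    m3      22       533              32
5    m3      94       533             104
6    m0      14       110              24
value at position 3, column 'epochs_plus_10' → 31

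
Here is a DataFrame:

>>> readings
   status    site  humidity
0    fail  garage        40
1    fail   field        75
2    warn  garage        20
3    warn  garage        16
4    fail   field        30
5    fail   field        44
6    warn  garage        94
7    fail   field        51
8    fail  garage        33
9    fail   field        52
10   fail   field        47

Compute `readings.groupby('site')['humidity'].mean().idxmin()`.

group by site, mean of humidity:
site
field     49.833333
garage    40.600000
Name: humidity, dtype: float64
The label with the smallest value is garage.

garage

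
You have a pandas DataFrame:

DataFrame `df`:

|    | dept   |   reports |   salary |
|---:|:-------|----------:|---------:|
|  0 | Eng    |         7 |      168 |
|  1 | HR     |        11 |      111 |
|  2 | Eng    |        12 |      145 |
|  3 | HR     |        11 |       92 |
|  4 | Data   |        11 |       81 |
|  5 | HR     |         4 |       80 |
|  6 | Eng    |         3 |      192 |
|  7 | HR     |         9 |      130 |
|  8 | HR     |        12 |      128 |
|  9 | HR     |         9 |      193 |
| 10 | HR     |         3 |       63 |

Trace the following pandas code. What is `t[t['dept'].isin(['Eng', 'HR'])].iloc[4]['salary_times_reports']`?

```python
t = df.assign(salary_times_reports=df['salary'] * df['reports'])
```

320

add column salary_times_reports = df['salary'] * df['reports']:
    dept  reports  salary  salary_times_reports
0    Eng        7     168                  1176
1     HR       11     111                  1221
2    Eng       12     145                  1740
3     HR       11      92                  1012
4   Data       11      81                   891
5     HR        4      80                   320
6    Eng        3     192                   576
7     HR        9     130                  1170
8     HR       12     128                  1536
9     HR        9     193                  1737
10    HR        3      63                   189
filter rows where dept in ['Eng', 'HR']:
   dept  reports  salary  salary_times_reports
0   Eng        7     168                  1176
1    HR       11     111                  1221
2   Eng       12     145                  1740
3    HR       11      92                  1012
5    HR        4      80                   320
6   Eng        3     192                   576
7    HR        9     130                  1170
8    HR       12     128                  1536
9    HR        9     193                  1737
10   HR        3      63                   189
value at position 4, column 'salary_times_reports' → 320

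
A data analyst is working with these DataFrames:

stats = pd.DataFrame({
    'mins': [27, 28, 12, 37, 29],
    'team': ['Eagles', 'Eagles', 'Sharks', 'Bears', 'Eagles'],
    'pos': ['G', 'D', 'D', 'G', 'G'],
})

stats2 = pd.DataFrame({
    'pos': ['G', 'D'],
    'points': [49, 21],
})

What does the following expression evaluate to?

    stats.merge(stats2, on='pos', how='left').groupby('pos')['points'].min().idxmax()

G

merge on 'pos' (how='left') → 5 rows:
   mins    team pos  points
0    27  Eagles   G      49
1    28  Eagles   D      21
2    12  Sharks   D      21
3    37   Bears   G      49
4    29  Eagles   G      49
group by pos, min of points:
pos
D    21
G    49
Name: points, dtype: int64
So idxmax() = G.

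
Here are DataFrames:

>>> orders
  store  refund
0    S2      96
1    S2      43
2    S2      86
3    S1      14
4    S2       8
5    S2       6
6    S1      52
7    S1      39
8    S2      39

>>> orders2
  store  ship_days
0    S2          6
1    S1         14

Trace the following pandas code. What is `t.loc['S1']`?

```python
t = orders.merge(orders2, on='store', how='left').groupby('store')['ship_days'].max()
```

14

merge on 'store' (how='left') → 9 rows:
  store  refund  ship_days
0    S2      96          6
1    S2      43          6
2    S2      86          6
3    S1      14         14
4    S2       8          6
5    S2       6          6
6    S1      52         14
7    S1      39         14
8    S2      39          6
group by store, max of ship_days:
store
S1    14
S2     6
Name: ship_days, dtype: int64
Then the value at index 'S1': 14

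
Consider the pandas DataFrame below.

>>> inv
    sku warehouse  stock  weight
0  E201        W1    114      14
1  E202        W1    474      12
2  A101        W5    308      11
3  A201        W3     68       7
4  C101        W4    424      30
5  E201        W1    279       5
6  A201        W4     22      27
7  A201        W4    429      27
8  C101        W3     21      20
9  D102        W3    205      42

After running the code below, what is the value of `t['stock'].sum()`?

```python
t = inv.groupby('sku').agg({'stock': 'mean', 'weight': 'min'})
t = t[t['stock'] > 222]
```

1004.5

group by sku: mean(stock), min(weight):
      stock  weight
sku                
A101  308.0      11
A201  173.0       7
C101  222.5      20
D102  205.0      42
E201  196.5       5
E202  474.0      12
filter rows where stock > 222:
      stock  weight
sku                
A101  308.0      11
C101  222.5      20
E202  474.0      12
Taking the sum of column 'stock' gives 1004.5.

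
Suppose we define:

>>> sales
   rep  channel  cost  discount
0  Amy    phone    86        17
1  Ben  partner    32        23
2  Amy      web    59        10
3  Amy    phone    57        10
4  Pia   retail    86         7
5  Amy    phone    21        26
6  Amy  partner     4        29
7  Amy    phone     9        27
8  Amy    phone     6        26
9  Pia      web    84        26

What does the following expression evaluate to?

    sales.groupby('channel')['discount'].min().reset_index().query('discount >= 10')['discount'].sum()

43

group by channel, min of discount:
channel
partner    23
phone      10
retail      7
web        10
Name: discount, dtype: int64
reset_index():
   channel  discount
0  partner        23
1    phone        10
2   retail         7
3      web        10
filter rows where discount >= 10:
   channel  discount
0  partner        23
1    phone        10
3      web        10
So sum() = 43.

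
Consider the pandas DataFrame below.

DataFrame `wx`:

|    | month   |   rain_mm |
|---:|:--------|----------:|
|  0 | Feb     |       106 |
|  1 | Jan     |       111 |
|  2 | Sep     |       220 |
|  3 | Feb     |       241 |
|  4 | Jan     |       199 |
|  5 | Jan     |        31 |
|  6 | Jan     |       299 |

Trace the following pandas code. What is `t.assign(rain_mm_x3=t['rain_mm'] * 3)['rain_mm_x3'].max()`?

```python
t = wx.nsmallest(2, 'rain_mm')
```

take 2 rows with smallest rain_mm:
  month  rain_mm
5   Jan       31
0   Feb      106
add column rain_mm_x3 = t['rain_mm'] * 3:
  month  rain_mm  rain_mm_x3
5   Jan       31          93
0   Feb      106         318
The max of column 'rain_mm_x3' is 318.

318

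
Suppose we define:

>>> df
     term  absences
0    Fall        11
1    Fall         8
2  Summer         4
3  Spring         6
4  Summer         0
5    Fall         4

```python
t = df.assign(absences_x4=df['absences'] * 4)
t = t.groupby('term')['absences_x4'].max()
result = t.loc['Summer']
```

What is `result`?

add column absences_x4 = df['absences'] * 4:
     term  absences  absences_x4
0    Fall        11           44
1    Fall         8           32
2  Summer         4           16
3  Spring         6           24
4  Summer         0            0
5    Fall         4           16
group by term, max of absences_x4:
term
Fall      44
Spring    24
Summer    16
Name: absences_x4, dtype: int64
The value at index 'Summer' is 16.

16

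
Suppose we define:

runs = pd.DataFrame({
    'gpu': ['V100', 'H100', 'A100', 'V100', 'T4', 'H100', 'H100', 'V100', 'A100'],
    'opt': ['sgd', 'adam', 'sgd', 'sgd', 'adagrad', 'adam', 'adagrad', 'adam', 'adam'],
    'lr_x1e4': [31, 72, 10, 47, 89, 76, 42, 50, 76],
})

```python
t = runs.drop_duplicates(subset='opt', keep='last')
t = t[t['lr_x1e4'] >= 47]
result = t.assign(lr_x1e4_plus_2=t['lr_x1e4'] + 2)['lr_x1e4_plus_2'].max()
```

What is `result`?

78

drop duplicate opt (keep=last):
    gpu      opt  lr_x1e4
3  V100      sgd       47
6  H100  adagrad       42
8  A100     adam       76
filter rows where lr_x1e4 >= 47:
    gpu   opt  lr_x1e4
3  V100   sgd       47
8  A100  adam       76
add column lr_x1e4_plus_2 = t['lr_x1e4'] + 2:
    gpu   opt  lr_x1e4  lr_x1e4_plus_2
3  V100   sgd       47              49
8  A100  adam       76              78
max of column 'lr_x1e4_plus_2' → 78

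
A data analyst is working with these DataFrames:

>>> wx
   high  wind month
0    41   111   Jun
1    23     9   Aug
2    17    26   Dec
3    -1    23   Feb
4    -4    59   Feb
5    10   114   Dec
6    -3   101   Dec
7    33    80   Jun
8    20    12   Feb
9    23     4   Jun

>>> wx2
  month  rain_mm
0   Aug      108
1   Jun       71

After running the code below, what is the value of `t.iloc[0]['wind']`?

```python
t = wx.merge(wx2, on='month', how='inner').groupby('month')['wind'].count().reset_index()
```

1

merge on 'month' (how='inner') → 4 rows:
   high  wind month  rain_mm
0    41   111   Jun       71
1    23     9   Aug      108
2    33    80   Jun       71
3    23     4   Jun       71
group by month, count of wind:
month
Aug    1
Jun    3
Name: wind, dtype: int64
reset_index():
  month  wind
0   Aug     1
1   Jun     3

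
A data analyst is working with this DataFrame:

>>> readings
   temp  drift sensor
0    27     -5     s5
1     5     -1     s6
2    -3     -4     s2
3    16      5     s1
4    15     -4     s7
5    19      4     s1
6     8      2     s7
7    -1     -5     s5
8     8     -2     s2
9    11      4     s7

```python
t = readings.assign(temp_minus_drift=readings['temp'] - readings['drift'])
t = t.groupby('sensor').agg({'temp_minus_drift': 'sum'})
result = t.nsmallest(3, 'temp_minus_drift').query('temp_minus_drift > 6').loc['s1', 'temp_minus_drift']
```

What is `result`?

add column temp_minus_drift = readings['temp'] - readings['drift']:
   temp  drift sensor  temp_minus_drift
0    27     -5     s5                32
1     5     -1     s6                 6
2    -3     -4     s2                 1
3    16      5     s1                11
4    15     -4     s7                19
5    19      4     s1                15
6     8      2     s7                 6
7    -1     -5     s5                 4
8     8     -2     s2                10
9    11      4     s7                 7
group by sensor, sum of temp_minus_drift:
        temp_minus_drift
sensor                  
s1                    26
s2                    11
s5                    36
s6                     6
s7                    32
take 3 rows with smallest temp_minus_drift:
        temp_minus_drift
sensor                  
s6                     6
s2                    11
s1                    26
filter rows where temp_minus_drift > 6:
        temp_minus_drift
sensor                  
s2                    11
s1                    26
The value at row 's1', column 'temp_minus_drift' is 26.

26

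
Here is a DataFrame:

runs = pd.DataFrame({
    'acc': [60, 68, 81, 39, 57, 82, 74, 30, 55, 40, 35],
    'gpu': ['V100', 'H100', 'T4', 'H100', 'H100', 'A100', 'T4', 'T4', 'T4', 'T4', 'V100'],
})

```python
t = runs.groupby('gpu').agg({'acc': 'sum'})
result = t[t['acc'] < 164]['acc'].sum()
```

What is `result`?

group by gpu, sum of acc:
      acc
gpu      
A100   82
H100  164
T4    280
V100   95
filter rows where acc < 164:
      acc
gpu      
A100   82
V100   95
Reading off the sum of column 'acc', we get 177.

177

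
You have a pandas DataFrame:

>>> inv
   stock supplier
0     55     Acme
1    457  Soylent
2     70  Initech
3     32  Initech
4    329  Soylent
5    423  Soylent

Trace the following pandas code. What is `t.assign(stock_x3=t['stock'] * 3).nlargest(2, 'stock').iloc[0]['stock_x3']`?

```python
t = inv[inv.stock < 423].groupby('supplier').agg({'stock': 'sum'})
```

987

filter rows where stock < 423:
   stock supplier
0     55     Acme
2     70  Initech
3     32  Initech
4    329  Soylent
group by supplier, sum of stock:
          stock
supplier       
Acme         55
Initech     102
Soylent     329
add column stock_x3 = t['stock'] * 3:
          stock  stock_x3
supplier                 
Acme         55       165
Initech     102       306
Soylent     329       987
take 2 rows with largest stock:
          stock  stock_x3
supplier                 
Soylent     329       987
Initech     102       306
value at position 0, column 'stock_x3' → 987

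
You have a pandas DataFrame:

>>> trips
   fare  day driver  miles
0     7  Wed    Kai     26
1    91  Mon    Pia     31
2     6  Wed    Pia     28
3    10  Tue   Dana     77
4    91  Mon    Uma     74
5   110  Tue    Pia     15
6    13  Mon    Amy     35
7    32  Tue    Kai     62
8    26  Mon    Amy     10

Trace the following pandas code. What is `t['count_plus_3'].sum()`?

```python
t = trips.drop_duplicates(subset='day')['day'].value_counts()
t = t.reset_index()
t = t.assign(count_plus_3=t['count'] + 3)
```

drop duplicate day (keep=first):
   fare  day driver  miles
0     7  Wed    Kai     26
1    91  Mon    Pia     31
3    10  Tue   Dana     77
value_counts of day:
day
Wed    1
Mon    1
Tue    1
Name: count, dtype: int64
reset_index():
   day  count
0  Wed      1
1  Mon      1
2  Tue      1
add column count_plus_3 = t['count'] + 3:
   day  count  count_plus_3
0  Wed      1             4
1  Mon      1             4
2  Tue      1             4
Then the sum of column 'count_plus_3': 12

12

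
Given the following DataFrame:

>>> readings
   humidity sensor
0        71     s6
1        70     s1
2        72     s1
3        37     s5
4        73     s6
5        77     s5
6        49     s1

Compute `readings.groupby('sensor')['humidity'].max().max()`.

group by sensor, max of humidity:
sensor
s1    72
s5    77
s6    73
Name: humidity, dtype: int64

77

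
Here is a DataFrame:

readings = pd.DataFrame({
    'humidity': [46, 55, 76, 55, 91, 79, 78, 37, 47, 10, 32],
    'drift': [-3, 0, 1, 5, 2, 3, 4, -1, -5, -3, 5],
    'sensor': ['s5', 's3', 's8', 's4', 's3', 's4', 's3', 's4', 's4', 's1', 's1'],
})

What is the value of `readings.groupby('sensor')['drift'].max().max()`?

5

group by sensor, max of drift:
sensor
s1    5
s3    4
s4    5
s5   -3
s8    1
Name: drift, dtype: int64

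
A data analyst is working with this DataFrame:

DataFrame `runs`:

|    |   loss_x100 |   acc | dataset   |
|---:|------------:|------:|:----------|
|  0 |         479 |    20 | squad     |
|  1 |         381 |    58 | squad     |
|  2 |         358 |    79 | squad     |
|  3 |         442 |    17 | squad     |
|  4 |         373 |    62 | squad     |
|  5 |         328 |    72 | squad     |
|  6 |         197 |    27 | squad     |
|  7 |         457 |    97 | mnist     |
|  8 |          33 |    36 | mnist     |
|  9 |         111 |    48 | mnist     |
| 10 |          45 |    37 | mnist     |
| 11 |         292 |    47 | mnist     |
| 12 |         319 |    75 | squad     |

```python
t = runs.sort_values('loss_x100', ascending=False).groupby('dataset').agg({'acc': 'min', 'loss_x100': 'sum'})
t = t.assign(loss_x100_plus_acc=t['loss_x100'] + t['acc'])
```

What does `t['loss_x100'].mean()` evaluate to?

sort by loss_x100 descending:
    loss_x100  acc dataset
0         479   20   squad
7         457   97   mnist
3         442   17   squad
1         381   58   squad
4         373   62   squad
2         358   79   squad
5         328   72   squad
12        319   75   squad
11        292   47   mnist
6         197   27   squad
9         111   48   mnist
10         45   37   mnist
8          33   36   mnist
group by dataset: min(acc), sum(loss_x100):
         acc  loss_x100
dataset                
mnist     36        938
squad     17       2877
add column loss_x100_plus_acc = t['loss_x100'] + t['acc']:
         acc  loss_x100  loss_x100_plus_acc
dataset                                    
mnist     36        938                 974
squad     17       2877                2894

1907.5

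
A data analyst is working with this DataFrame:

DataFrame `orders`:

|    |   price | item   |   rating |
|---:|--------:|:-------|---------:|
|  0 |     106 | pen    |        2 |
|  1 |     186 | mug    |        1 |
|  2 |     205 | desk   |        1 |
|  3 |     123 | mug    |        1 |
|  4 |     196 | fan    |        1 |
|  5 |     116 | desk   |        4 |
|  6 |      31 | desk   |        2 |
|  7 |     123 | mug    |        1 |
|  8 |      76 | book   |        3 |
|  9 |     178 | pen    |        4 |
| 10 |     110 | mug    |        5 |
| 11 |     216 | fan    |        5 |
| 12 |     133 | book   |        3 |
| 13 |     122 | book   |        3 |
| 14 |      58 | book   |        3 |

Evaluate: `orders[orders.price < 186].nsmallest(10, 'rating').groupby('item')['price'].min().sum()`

filter rows where price < 186:
    price  item  rating
0     106   pen       2
3     123   mug       1
5     116  desk       4
6      31  desk       2
7     123   mug       1
8      76  book       3
9     178   pen       4
10    110   mug       5
12    133  book       3
13    122  book       3
14     58  book       3
take 10 rows with smallest rating:
    price  item  rating
3     123   mug       1
7     123   mug       1
0     106   pen       2
6      31  desk       2
8      76  book       3
12    133  book       3
13    122  book       3
14     58  book       3
5     116  desk       4
9     178   pen       4
group by item, min of price:
item
book     58
desk     31
mug     123
pen     106
Name: price, dtype: int64

318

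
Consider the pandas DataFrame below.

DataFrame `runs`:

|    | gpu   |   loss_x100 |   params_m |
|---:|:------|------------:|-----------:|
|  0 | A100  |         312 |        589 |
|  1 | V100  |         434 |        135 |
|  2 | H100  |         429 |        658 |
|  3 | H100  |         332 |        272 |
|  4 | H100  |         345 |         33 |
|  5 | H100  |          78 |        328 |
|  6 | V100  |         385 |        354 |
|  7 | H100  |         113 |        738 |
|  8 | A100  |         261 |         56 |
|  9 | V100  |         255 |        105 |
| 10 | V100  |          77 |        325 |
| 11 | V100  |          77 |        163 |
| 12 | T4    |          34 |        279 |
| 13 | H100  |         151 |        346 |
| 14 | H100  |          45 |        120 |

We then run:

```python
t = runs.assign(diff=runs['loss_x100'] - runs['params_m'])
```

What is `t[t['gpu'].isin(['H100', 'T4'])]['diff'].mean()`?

-155.875

add column diff = runs['loss_x100'] - runs['params_m']:
     gpu  loss_x100  params_m  diff
0   A100        312       589  -277
1   V100        434       135   299
2   H100        429       658  -229
3   H100        332       272    60
4   H100        345        33   312
5   H100         78       328  -250
6   V100        385       354    31
7   H100        113       738  -625
8   A100        261        56   205
9   V100        255       105   150
10  V100         77       325  -248
11  V100         77       163   -86
12    T4         34       279  -245
13  H100        151       346  -195
14  H100         45       120   -75
filter rows where gpu in ['H100', 'T4']:
     gpu  loss_x100  params_m  diff
2   H100        429       658  -229
3   H100        332       272    60
4   H100        345        33   312
5   H100         78       328  -250
7   H100        113       738  -625
12    T4         34       279  -245
13  H100        151       346  -195
14  H100         45       120   -75
Reading off the mean of column 'diff', we get -155.875.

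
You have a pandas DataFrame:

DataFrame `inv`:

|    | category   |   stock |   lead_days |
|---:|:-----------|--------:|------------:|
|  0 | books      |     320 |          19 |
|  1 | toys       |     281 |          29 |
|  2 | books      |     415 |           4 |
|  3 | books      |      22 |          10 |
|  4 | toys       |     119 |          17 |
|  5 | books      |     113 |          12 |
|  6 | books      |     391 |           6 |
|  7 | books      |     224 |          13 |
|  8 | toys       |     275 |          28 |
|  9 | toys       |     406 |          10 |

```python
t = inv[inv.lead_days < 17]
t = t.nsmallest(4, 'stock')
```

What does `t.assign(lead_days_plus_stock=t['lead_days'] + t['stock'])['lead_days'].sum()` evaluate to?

41

filter rows where lead_days < 17:
  category  stock  lead_days
2    books    415          4
3    books     22         10
5    books    113         12
6    books    391          6
7    books    224         13
9     toys    406         10
take 4 rows with smallest stock:
  category  stock  lead_days
3    books     22         10
5    books    113         12
7    books    224         13
6    books    391          6
add column lead_days_plus_stock = t['lead_days'] + t['stock']:
  category  stock  lead_days  lead_days_plus_stock
3    books     22         10                    32
5    books    113         12                   125
7    books    224         13                   237
6    books    391          6                   397
So sum() = 41.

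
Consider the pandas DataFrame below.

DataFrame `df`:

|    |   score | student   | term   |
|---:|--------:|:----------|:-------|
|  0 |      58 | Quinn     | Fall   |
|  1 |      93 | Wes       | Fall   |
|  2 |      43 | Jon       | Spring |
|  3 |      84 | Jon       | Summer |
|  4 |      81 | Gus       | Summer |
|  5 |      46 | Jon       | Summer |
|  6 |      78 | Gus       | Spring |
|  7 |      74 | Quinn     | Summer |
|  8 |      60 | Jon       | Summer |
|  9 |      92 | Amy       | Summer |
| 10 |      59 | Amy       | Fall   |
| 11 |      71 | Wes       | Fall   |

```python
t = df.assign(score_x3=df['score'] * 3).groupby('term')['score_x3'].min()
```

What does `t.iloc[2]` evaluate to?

add column score_x3 = df['score'] * 3:
    score student    term  score_x3
0      58   Quinn    Fall       174
1      93     Wes    Fall       279
2      43     Jon  Spring       129
3      84     Jon  Summer       252
4      81     Gus  Summer       243
5      46     Jon  Summer       138
6      78     Gus  Spring       234
7      74   Quinn  Summer       222
8      60     Jon  Summer       180
9      92     Amy  Summer       276
10     59     Amy    Fall       177
11     71     Wes    Fall       213
group by term, min of score_x3:
term
Fall      174
Spring    129
Summer    138
Name: score_x3, dtype: int64
value at position 2 → 138

138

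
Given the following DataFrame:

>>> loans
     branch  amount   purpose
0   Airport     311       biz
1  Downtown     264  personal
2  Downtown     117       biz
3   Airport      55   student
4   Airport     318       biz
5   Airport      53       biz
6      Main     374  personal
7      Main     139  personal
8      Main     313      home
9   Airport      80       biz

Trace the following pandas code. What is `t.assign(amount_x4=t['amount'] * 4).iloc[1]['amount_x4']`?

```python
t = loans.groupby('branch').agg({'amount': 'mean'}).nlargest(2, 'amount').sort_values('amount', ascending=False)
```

762.0

group by branch, mean of amount:
              amount
branch              
Airport   163.400000
Downtown  190.500000
Main      275.333333
take 2 rows with largest amount:
              amount
branch              
Main      275.333333
Downtown  190.500000
sort by amount descending:
              amount
branch              
Main      275.333333
Downtown  190.500000
add column amount_x4 = t['amount'] * 4:
              amount    amount_x4
branch                           
Main      275.333333  1101.333333
Downtown  190.500000   762.000000
Hence 762.0.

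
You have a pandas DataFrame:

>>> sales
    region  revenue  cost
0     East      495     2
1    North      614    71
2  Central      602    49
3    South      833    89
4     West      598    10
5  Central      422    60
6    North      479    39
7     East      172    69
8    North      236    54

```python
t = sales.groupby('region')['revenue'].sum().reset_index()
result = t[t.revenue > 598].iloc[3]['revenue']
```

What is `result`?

833

group by region, sum of revenue:
region
Central    1024
East        667
North      1329
South       833
West        598
Name: revenue, dtype: int64
reset_index():
    region  revenue
0  Central     1024
1     East      667
2    North     1329
3    South      833
4     West      598
filter rows where revenue > 598:
    region  revenue
0  Central     1024
1     East      667
2    North     1329
3    South      833
The value at position 3, column 'revenue' is 833.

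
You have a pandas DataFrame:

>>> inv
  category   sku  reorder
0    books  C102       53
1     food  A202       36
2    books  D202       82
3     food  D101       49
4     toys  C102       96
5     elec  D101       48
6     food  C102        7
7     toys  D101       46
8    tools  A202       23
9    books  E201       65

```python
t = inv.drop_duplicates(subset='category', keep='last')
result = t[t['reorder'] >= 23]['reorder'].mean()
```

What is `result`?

drop duplicate category (keep=last):
  category   sku  reorder
5     elec  D101       48
6     food  C102        7
7     toys  D101       46
8    tools  A202       23
9    books  E201       65
filter rows where reorder >= 23:
  category   sku  reorder
5     elec  D101       48
7     toys  D101       46
8    tools  A202       23
9    books  E201       65
Reading off the mean of column 'reorder', we get 45.5.

45.5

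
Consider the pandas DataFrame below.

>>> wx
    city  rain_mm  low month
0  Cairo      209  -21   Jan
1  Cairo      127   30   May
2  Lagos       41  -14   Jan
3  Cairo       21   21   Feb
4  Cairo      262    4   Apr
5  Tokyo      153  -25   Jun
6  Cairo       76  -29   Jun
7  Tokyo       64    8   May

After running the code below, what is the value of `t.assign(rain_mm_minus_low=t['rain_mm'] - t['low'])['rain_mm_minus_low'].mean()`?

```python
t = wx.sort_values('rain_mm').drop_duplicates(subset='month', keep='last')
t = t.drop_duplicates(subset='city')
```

sort by rain_mm:
    city  rain_mm  low month
3  Cairo       21   21   Feb
2  Lagos       41  -14   Jan
7  Tokyo       64    8   May
6  Cairo       76  -29   Jun
1  Cairo      127   30   May
5  Tokyo      153  -25   Jun
0  Cairo      209  -21   Jan
4  Cairo      262    4   Apr
drop duplicate month (keep=last):
    city  rain_mm  low month
3  Cairo       21   21   Feb
1  Cairo      127   30   May
5  Tokyo      153  -25   Jun
0  Cairo      209  -21   Jan
4  Cairo      262    4   Apr
drop duplicate city (keep=first):
    city  rain_mm  low month
3  Cairo       21   21   Feb
5  Tokyo      153  -25   Jun
add column rain_mm_minus_low = t['rain_mm'] - t['low']:
    city  rain_mm  low month  rain_mm_minus_low
3  Cairo       21   21   Feb                  0
5  Tokyo      153  -25   Jun                178
Then the mean of column 'rain_mm_minus_low': 89.0

89.0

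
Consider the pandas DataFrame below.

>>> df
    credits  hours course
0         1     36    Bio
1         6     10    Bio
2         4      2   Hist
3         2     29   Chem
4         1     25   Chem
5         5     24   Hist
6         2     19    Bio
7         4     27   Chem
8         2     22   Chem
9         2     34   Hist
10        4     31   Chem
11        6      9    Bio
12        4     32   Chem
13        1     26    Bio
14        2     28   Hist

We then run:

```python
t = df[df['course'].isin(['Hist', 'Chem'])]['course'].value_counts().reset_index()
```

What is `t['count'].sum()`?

10

filter rows where course in ['Hist', 'Chem']:
    credits  hours course
2         4      2   Hist
3         2     29   Chem
4         1     25   Chem
5         5     24   Hist
7         4     27   Chem
8         2     22   Chem
9         2     34   Hist
10        4     31   Chem
12        4     32   Chem
14        2     28   Hist
value_counts of course:
course
Chem    6
Hist    4
Name: count, dtype: int64
reset_index():
  course  count
0   Chem      6
1   Hist      4
Taking the sum of column 'count' gives 10.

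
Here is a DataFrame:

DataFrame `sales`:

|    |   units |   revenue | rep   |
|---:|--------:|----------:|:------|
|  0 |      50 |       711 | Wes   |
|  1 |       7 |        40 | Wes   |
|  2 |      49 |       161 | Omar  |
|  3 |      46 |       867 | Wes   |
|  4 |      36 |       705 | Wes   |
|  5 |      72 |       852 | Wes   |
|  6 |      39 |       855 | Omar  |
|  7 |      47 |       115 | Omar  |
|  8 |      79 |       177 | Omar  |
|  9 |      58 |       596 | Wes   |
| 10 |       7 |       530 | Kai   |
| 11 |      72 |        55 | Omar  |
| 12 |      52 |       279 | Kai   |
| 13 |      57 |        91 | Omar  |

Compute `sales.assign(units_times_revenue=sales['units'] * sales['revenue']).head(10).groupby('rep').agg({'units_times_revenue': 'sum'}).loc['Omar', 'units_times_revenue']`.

60622

add column units_times_revenue = sales['units'] * sales['revenue']:
    units  revenue   rep  units_times_revenue
0      50      711   Wes                35550
1       7       40   Wes                  280
2      49      161  Omar                 7889
3      46      867   Wes                39882
4      36      705   Wes                25380
5      72      852   Wes                61344
6      39      855  Omar                33345
7      47      115  Omar                 5405
8      79      177  Omar                13983
9      58      596   Wes                34568
10      7      530   Kai                 3710
11     72       55  Omar                 3960
12     52      279   Kai                14508
13     57       91  Omar                 5187
take first 10 rows:
   units  revenue   rep  units_times_revenue
0     50      711   Wes                35550
1      7       40   Wes                  280
2     49      161  Omar                 7889
3     46      867   Wes                39882
4     36      705   Wes                25380
5     72      852   Wes                61344
6     39      855  Omar                33345
7     47      115  Omar                 5405
8     79      177  Omar                13983
9     58      596   Wes                34568
group by rep, sum of units_times_revenue:
      units_times_revenue
rep                      
Omar                60622
Wes                197004
Then the value at row 'Omar', column 'units_times_revenue': 60622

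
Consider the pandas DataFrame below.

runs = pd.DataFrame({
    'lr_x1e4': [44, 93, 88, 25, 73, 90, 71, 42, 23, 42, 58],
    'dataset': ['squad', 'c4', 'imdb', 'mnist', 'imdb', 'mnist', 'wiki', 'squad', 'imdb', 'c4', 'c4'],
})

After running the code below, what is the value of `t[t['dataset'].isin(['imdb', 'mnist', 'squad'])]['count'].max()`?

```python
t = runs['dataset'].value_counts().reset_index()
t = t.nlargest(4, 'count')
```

3

value_counts of dataset:
dataset
c4       3
imdb     3
squad    2
mnist    2
wiki     1
Name: count, dtype: int64
reset_index():
  dataset  count
0      c4      3
1    imdb      3
2   squad      2
3   mnist      2
4    wiki      1
take 4 rows with largest count:
  dataset  count
0      c4      3
1    imdb      3
2   squad      2
3   mnist      2
filter rows where dataset in ['imdb', 'mnist', 'squad']:
  dataset  count
1    imdb      3
2   squad      2
3   mnist      2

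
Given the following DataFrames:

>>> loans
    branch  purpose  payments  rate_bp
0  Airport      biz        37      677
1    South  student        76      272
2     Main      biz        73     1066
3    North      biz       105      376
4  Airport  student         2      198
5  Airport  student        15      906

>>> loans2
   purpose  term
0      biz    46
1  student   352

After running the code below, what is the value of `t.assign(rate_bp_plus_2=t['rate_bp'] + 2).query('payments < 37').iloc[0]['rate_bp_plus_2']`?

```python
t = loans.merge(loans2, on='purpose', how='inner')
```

200

merge on 'purpose' (how='inner') → 6 rows:
    branch  purpose  payments  rate_bp  term
0  Airport      biz        37      677    46
1    South  student        76      272   352
2     Main      biz        73     1066    46
3    North      biz       105      376    46
4  Airport  student         2      198   352
5  Airport  student        15      906   352
add column rate_bp_plus_2 = t['rate_bp'] + 2:
    branch  purpose  payments  rate_bp  term  rate_bp_plus_2
0  Airport      biz        37      677    46             679
1    South  student        76      272   352             274
2     Main      biz        73     1066    46            1068
3    North      biz       105      376    46             378
4  Airport  student         2      198   352             200
5  Airport  student        15      906   352             908
filter rows where payments < 37:
    branch  purpose  payments  rate_bp  term  rate_bp_plus_2
4  Airport  student         2      198   352             200
5  Airport  student        15      906   352             908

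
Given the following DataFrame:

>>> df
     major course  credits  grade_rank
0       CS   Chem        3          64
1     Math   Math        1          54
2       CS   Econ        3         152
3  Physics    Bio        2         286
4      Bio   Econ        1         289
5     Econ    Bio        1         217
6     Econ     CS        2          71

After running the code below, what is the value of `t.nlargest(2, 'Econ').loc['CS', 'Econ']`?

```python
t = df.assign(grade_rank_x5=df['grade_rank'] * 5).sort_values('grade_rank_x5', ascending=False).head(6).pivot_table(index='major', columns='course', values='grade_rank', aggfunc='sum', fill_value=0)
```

add column grade_rank_x5 = df['grade_rank'] * 5:
     major course  credits  grade_rank  grade_rank_x5
0       CS   Chem        3          64            320
1     Math   Math        1          54            270
2       CS   Econ        3         152            760
3  Physics    Bio        2         286           1430
4      Bio   Econ        1         289           1445
5     Econ    Bio        1         217           1085
6     Econ     CS        2          71            355
sort by grade_rank_x5 descending:
     major course  credits  grade_rank  grade_rank_x5
4      Bio   Econ        1         289           1445
3  Physics    Bio        2         286           1430
5     Econ    Bio        1         217           1085
2       CS   Econ        3         152            760
6     Econ     CS        2          71            355
0       CS   Chem        3          64            320
1     Math   Math        1          54            270
take first 6 rows:
     major course  credits  grade_rank  grade_rank_x5
4      Bio   Econ        1         289           1445
3  Physics    Bio        2         286           1430
5     Econ    Bio        1         217           1085
2       CS   Econ        3         152            760
6     Econ     CS        2          71            355
0       CS   Chem        3          64            320
pivot: rows=major, cols=course, sum(grade_rank):
course   Bio  CS  Chem  Econ
major                       
Bio        0   0     0   289
CS         0   0    64   152
Econ     217  71     0     0
Physics  286   0     0     0
take 2 rows with largest Econ:
course  Bio  CS  Chem  Econ
major                      
Bio       0   0     0   289
CS        0   0    64   152

152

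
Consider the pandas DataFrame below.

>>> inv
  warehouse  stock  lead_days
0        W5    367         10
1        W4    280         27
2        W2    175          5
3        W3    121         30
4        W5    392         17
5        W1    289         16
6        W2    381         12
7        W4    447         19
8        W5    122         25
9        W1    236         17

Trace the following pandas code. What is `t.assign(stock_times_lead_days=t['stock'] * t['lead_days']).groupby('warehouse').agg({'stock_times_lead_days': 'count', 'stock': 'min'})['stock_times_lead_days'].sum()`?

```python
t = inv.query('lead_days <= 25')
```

8

filter rows where lead_days <= 25:
  warehouse  stock  lead_days
0        W5    367         10
2        W2    175          5
4        W5    392         17
5        W1    289         16
6        W2    381         12
7        W4    447         19
8        W5    122         25
9        W1    236         17
add column stock_times_lead_days = t['stock'] * t['lead_days']:
  warehouse  stock  lead_days  stock_times_lead_days
0        W5    367         10                   3670
2        W2    175          5                    875
4        W5    392         17                   6664
5        W1    289         16                   4624
6        W2    381         12                   4572
7        W4    447         19                   8493
8        W5    122         25                   3050
9        W1    236         17                   4012
group by warehouse: count(stock_times_lead_days), min(stock):
           stock_times_lead_days  stock
warehouse                              
W1                             2    236
W2                             2    175
W4                             1    447
W5                             3    122
So sum() = 8.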